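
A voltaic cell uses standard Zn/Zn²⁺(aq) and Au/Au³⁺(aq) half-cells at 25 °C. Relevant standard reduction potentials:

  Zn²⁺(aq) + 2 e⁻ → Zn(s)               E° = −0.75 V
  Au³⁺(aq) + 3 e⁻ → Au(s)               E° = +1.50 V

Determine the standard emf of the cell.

Of the two couples in this cell, the one with the more positive reduction potential is reduced at the cathode: here that is Au³⁺/Au (+1.50 V); Zn²⁺/Zn (−0.75 V) is the anode.
E°cell = E°(cathode) − E°(anode) = +1.50 − (−0.75) = +2.25 V.

+2.25 V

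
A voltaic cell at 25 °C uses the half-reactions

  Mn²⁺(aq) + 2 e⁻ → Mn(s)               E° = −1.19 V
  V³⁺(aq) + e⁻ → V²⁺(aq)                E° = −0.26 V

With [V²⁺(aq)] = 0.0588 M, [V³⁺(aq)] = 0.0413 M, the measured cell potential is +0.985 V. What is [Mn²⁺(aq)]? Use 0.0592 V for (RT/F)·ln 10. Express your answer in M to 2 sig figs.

The V³⁺/V²⁺ couple has the larger reduction potential, so it is the cathode: E°cell = −0.26 − (−1.19) = +0.93 V and n = 2.
From the Nernst equation, log Q = n(E° − E)/0.0592 = 2·(+0.93 − (+0.985))/0.0592 = −1.858.
For 2 V³⁺(aq) + Mn(s) → 2 V²⁺(aq) + Mn²⁺(aq), the reaction quotient is Q = ([V²⁺(aq)]^2·[Mn²⁺(aq)]) / [V³⁺(aq)]^2.
Substituting the known concentrations and solving, log [Mn²⁺(aq)] = −2.165 and [Mn²⁺(aq)] = 0.0068 M.

0.0068 M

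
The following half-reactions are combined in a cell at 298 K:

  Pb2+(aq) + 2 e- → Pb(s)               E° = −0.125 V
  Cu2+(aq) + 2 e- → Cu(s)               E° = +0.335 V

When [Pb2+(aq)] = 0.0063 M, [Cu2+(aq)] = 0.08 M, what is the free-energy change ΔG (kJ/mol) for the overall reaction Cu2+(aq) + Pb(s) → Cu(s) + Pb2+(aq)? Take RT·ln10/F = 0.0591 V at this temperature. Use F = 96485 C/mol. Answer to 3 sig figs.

The standard cell potential is +0.335 − (−0.125) = +0.460 V, with n = 2 electrons in the balanced equation.
Q = [Pb2+(aq)] / [Cu2+(aq)] = 0.0788, so log Q = −1.104 and E = +0.460 − (0.0591/2)(−1.104) = +0.4926 V.
ΔG = −nFE = −(2)(96485)(+0.4926) J/mol = −95.1 kJ/mol.

−95.1 kJ/mol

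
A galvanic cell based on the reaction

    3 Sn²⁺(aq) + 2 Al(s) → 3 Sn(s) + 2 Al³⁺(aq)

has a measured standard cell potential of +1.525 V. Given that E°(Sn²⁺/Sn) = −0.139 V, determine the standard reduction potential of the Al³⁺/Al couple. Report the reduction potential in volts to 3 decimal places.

In the reaction as written the Sn²⁺/Sn couple is reduced (cathode) and Al³⁺/Al is oxidized (anode), so E°cell = E°(Sn²⁺/Sn) − E°(Al³⁺/Al).
E°(Al³⁺/Al) = E°(cathode) − E°cell = −0.139 − (+1.525) = −1.664 V.

−1.664 V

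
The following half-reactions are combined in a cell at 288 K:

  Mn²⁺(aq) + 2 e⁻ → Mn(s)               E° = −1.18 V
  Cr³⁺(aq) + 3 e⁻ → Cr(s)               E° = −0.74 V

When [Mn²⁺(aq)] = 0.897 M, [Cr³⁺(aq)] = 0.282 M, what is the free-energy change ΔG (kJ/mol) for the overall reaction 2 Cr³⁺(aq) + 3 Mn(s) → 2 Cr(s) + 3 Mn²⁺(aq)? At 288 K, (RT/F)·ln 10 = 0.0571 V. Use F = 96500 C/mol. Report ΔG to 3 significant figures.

With Cr³⁺/Cr reduced at the cathode, E°cell = −0.74 − (−1.18) = +0.44 V and n = 6.
The reaction quotient is [Mn²⁺(aq)]^3 / [Cr³⁺(aq)]^2 = 9.08; by Nernst, E = +0.44 − (0.0571/6)(0.958) = +0.4309 V.
Finally ΔG = −nFE = −(6)(96500 C/mol)(+0.4309 V) = −249 kJ/mol.

−249 kJ/mol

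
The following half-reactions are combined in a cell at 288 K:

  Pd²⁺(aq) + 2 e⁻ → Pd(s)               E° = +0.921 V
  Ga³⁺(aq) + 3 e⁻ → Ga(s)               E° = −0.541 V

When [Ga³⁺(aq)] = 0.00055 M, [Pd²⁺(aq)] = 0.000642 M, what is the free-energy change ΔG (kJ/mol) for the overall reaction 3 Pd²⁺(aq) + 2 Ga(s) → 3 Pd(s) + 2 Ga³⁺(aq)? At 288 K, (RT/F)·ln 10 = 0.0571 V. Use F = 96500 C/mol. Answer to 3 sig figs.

−830 kJ/mol

With Pd²⁺/Pd reduced at the cathode, E°cell = +0.921 − (−0.541) = +1.462 V and n = 6.
Q = [Ga³⁺(aq)]^2 / [Pd²⁺(aq)]^3 = 1.14×10^3, so log Q = 3.058 and E = +1.462 − (0.0571/6)(3.058) = +1.4329 V.
Finally ΔG = −nFE = −(6)(96500 C/mol)(+1.4329 V) = −830 kJ/mol.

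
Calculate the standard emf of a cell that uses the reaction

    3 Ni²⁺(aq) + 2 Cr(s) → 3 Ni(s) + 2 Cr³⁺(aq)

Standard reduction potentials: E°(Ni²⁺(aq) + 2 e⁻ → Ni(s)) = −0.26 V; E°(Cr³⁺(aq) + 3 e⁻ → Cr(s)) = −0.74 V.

+0.48 V

Ni²⁺(aq) gains electrons, so the Ni²⁺/Ni couple is the cathode; the Cr³⁺/Cr couple is the anode.
E°cell = E°(cathode) − E°(anode) = −0.26 − (−0.74) = +0.48 V.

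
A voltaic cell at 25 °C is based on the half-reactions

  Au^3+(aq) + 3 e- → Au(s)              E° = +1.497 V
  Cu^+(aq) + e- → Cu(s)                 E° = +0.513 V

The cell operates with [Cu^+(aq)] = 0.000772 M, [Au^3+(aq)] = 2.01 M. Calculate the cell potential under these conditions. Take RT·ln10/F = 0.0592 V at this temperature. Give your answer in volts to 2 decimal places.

+1.17 V

Au³⁺/Au is reduced (cathode, E° = +1.497 V) and Cu⁺/Cu is oxidized (anode).
E°cell = +1.497 − (+0.513) = +0.984 V, with n = 3 electrons transferred.
For the overall reaction Au^3+(aq) + 3 Cu(s) → Au(s) + 3 Cu^+(aq), Q = [Cu^+(aq)]^3 / [Au^3+(aq)] = 2.29×10^−10, giving log Q = −9.640.
Applying E = E° − (RT ln10/nF)·log Q gives +0.984 − (0.0592/3)(−9.640) = +1.17 V.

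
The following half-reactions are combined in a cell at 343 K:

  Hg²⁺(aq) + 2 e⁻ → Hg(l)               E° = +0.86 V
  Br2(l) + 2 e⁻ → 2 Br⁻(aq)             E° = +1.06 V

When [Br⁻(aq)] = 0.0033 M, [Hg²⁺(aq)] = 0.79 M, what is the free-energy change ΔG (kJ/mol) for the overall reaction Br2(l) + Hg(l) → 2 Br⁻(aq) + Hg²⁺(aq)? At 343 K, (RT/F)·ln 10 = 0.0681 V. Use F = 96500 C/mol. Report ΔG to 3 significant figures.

−71.9 kJ/mol

E°cell = +1.06 − (+0.86) = +0.20 V; the balanced reaction transfers n = 2 electrons.
The reaction quotient is [Br⁻(aq)]^2·[Hg²⁺(aq)] = 8.6×10^−6; by Nernst, E = +0.20 − (0.0681/2)(−5.065) = +0.3725 V.
Finally ΔG = −nFE = −(2)(96500 C/mol)(+0.3725 V) = −71.9 kJ/mol.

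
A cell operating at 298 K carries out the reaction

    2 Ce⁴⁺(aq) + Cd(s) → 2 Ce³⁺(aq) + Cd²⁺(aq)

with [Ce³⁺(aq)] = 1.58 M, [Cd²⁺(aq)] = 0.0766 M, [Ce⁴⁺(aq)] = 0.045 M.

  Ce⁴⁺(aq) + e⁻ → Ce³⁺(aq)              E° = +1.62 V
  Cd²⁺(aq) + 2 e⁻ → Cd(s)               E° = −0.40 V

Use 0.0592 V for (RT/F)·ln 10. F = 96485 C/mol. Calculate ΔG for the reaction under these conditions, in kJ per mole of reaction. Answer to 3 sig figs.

The standard cell potential is +1.62 − (−0.40) = +2.02 V, with n = 2 electrons in the balanced equation.
Here Q = ([Ce³⁺(aq)]^2·[Cd²⁺(aq)]) / [Ce⁴⁺(aq)]^2 = 94.4 (log Q = 1.975), giving E = +2.02 − (0.0592/2)·(1.975) = +1.9615 V.
ΔG = −nFE = −(2)(96485)(+1.9615) J/mol = −379 kJ/mol.

−379 kJ/mol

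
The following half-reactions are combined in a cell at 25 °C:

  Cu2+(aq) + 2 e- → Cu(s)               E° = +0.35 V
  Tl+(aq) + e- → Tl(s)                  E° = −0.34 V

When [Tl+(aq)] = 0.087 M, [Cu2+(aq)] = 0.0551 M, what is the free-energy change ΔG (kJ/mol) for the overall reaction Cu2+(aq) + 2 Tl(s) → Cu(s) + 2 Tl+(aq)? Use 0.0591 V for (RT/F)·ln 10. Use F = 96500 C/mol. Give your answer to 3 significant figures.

E°cell = +0.35 − (−0.34) = +0.69 V; the balanced reaction transfers n = 2 electrons.
Q = [Tl+(aq)]^2 / [Cu2+(aq)] = 0.137, so log Q = −0.862 and E = +0.69 − (0.0591/2)(−0.862) = +0.7155 V.
ΔG = −nFE = −(2)(96500)(+0.7155) J/mol = −138 kJ/mol.

−138 kJ/mol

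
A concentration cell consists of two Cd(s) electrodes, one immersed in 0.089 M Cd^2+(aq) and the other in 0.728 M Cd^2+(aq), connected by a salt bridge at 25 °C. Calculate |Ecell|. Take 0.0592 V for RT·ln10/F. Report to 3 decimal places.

For a concentration cell E°cell = 0, since both electrodes use the same couple.
The compartment with the higher Cd^2+(aq) concentration (0.728 M) acts as the cathode; ions are reduced there and produced at the dilute (0.089 M) anode.
With n = 2, Ecell = −(0.0592/2)·log([dilute]/[conc]) = −(0.0592/2)·log(0.089/0.728) = +0.027 V.

0.027 V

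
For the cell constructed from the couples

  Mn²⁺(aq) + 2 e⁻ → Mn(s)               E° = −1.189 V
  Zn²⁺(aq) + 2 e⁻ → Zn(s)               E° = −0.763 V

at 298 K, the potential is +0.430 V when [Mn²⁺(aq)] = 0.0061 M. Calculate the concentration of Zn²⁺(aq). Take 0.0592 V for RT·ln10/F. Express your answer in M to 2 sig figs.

0.0083 M

Zn²⁺/Zn is the cathode (higher E°); E°cell = −0.763 − (−1.189) = +0.426 V with n = 2.
Rearranging E = E° − (0.0592/n)·log Q gives log Q = 2(+0.426 − (+0.430))/0.0592 = −0.135.
The balanced reaction is Zn²⁺(aq) + Mn(s) → Zn(s) + Mn²⁺(aq), so Q = [Mn²⁺(aq)] / [Zn²⁺(aq)].
Substituting the known concentrations and solving, log [Zn²⁺(aq)] = −2.080 and [Zn²⁺(aq)] = 0.0083 M.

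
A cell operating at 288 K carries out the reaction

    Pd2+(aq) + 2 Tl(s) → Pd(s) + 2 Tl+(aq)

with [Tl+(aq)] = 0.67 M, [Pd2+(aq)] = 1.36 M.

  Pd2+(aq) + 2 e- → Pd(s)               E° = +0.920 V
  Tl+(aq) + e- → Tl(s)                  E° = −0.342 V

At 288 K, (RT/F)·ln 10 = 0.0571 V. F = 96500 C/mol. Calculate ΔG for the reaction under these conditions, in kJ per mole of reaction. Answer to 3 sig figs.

E°cell = +0.920 − (−0.342) = +1.262 V; the balanced reaction transfers n = 2 electrons.
The reaction quotient is [Tl+(aq)]^2 / [Pd2+(aq)] = 0.33; by Nernst, E = +1.262 − (0.0571/2)(−0.481) = +1.2757 V.
ΔG = −nFE = −(2)(96500)(+1.2757) J/mol = −246 kJ/mol.

−246 kJ/mol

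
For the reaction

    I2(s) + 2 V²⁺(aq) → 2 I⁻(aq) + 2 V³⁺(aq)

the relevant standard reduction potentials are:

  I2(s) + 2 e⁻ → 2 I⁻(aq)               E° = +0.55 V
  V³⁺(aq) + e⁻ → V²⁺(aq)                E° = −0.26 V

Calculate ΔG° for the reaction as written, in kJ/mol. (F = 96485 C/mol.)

−156 kJ/mol

In the reaction as written I2(s) is reduced, so the I₂/I⁻ couple is the cathode and V³⁺/V²⁺ is the anode.
E°cell = +0.55 − (−0.26) = +0.81 V; balancing electrons gives n = 2.
ΔG° = −nFE°cell = −(2)(96485)(+0.81) J/mol = −156 kJ/mol.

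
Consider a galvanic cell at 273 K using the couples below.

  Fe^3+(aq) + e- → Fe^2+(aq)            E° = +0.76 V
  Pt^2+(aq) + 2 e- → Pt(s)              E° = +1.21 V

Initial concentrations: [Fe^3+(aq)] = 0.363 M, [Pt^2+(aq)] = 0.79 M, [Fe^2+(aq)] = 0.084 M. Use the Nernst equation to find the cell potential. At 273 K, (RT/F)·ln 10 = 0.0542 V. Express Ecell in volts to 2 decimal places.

+0.41 V

Since E°(Pt²⁺/Pt) > E°(Fe³⁺/Fe²⁺), Pt²⁺/Pt serves as the cathode.
E°cell = +1.21 − (+0.76) = +0.45 V, with n = 2 electrons transferred.
Balancing gives Pt^2+(aq) + 2 Fe^2+(aq) → Pt(s) + 2 Fe^3+(aq); hence Q = [Fe^3+(aq)]^2 / ([Pt^2+(aq)]·[Fe^2+(aq)]^2) = 23.6 (log Q = 1.374).
Applying E = E° − (RT ln10/nF)·log Q gives +0.45 − (0.0542/2)(1.374) = +0.41 V.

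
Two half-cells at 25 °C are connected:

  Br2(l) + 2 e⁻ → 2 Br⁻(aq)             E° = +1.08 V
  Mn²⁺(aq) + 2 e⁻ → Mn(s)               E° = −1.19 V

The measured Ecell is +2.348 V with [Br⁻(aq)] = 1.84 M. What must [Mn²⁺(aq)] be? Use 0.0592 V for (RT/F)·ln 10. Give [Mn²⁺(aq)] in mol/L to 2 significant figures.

Br₂/Br⁻ is the cathode (higher E°); E°cell = +1.08 − (−1.19) = +2.27 V with n = 2.
Rearranging E = E° − (0.0592/n)·log Q gives log Q = 2(+2.27 − (+2.348))/0.0592 = −2.635.
For Br2(l) + Mn(s) → 2 Br⁻(aq) + Mn²⁺(aq), the reaction quotient is Q = [Br⁻(aq)]^2·[Mn²⁺(aq)].
Isolating [Mn²⁺(aq)] in Q = 10^{−2.635} yields log [Mn²⁺(aq)] = −3.165, i.e. 0.00068 M.

0.00068 M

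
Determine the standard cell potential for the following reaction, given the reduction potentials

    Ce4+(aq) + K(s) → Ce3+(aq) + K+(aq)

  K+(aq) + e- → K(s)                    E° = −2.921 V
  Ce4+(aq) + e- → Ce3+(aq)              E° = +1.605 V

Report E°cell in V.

+4.526 V

In the reaction as written, Ce4+(aq) is reduced (cathode) and K+(aq) is produced by oxidation at the anode.
E°cell = E°(cathode) − E°(anode) = +1.605 − (−2.921) = +4.526 V.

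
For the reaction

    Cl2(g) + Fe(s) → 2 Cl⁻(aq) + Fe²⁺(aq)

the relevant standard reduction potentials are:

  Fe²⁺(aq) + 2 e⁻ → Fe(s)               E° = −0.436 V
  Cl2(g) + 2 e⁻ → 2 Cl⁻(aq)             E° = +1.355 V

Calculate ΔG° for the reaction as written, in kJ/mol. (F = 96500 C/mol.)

−346 kJ/mol

In the reaction as written Cl2(g) is reduced, so the Cl₂/Cl⁻ couple is the cathode and Fe²⁺/Fe is the anode.
E°cell = +1.355 − (−0.436) = +1.791 V; balancing electrons gives n = 2.
ΔG° = −nFE°cell = −(2)(96500)(+1.791) J/mol = −346 kJ/mol.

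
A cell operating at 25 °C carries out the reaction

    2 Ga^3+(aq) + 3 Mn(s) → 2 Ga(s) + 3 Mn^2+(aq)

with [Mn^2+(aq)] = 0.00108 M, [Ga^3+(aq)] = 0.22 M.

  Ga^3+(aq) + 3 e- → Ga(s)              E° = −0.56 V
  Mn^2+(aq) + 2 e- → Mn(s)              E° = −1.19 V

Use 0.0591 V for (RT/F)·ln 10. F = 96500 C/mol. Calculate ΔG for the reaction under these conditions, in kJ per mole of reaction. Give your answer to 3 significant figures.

E°cell = −0.56 − (−1.19) = +0.63 V; the balanced reaction transfers n = 6 electrons.
Q = [Mn^2+(aq)]^3 / [Ga^3+(aq)]^2 = 2.6×10^−8, so log Q = −7.585 and E = +0.63 − (0.0591/6)(−7.585) = +0.7047 V.
Finally ΔG = −nFE = −(6)(96500 C/mol)(+0.7047 V) = −408 kJ/mol.

−408 kJ/mol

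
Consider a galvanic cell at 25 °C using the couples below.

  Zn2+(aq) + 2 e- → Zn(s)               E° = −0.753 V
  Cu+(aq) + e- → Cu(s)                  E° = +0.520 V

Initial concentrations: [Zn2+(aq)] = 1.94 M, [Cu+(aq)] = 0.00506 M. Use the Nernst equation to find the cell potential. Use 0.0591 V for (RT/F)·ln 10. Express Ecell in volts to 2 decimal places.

+1.13 V

Cu⁺/Cu is reduced (cathode, E° = +0.520 V) and Zn²⁺/Zn is oxidized (anode).
E°cell = E°cat − E°an = +0.520 − (−0.753) = +1.273 V; n = 2.
The balanced reaction is 2 Cu+(aq) + Zn(s) → 2 Cu(s) + Zn2+(aq), so Q = [Zn2+(aq)] / [Cu+(aq)]^2 = 7.58×10^4 and log Q = 4.880.
Applying E = E° − (RT ln10/nF)·log Q gives +1.273 − (0.0591/2)(4.880) = +1.13 V.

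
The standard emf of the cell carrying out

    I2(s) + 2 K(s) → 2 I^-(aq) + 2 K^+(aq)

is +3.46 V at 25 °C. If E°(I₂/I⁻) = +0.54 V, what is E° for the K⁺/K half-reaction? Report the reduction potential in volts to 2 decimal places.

In the reaction as written the I₂/I⁻ couple is reduced (cathode) and K⁺/K is oxidized (anode), so E°cell = E°(I₂/I⁻) − E°(K⁺/K).
E°(K⁺/K) = E°(cathode) − E°cell = +0.54 − (+3.46) = −2.92 V.

−2.92 V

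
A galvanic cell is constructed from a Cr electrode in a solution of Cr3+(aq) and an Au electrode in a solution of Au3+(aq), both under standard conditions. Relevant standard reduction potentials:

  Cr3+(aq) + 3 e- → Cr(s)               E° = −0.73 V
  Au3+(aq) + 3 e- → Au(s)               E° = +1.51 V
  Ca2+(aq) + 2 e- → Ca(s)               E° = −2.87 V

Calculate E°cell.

+2.24 V

The Au³⁺/Au couple has the higher E°, so Au ion is reduced (cathode) and Cr is oxidized (anode).
E°cell = E°(cathode) − E°(anode) = +1.51 − (−0.73) = +2.24 V.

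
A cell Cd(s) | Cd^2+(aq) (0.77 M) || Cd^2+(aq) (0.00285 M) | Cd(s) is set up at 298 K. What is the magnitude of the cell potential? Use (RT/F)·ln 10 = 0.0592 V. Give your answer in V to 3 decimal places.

For a concentration cell E°cell = 0, since both electrodes use the same couple.
The compartment with the higher Cd^2+(aq) concentration (0.77 M) acts as the cathode; ions are reduced there and produced at the dilute (0.00285 M) anode.
With n = 2, Ecell = −(0.0592/2)·log([dilute]/[conc]) = −(0.0592/2)·log(0.00285/0.77) = +0.072 V.

0.072 V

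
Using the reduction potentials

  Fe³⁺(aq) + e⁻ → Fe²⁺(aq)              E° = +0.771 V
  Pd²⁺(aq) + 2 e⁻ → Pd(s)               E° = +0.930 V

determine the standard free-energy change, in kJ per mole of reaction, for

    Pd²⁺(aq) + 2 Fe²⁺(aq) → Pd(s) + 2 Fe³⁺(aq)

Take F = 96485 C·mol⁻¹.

In the reaction as written Pd²⁺(aq) is reduced, so the Pd²⁺/Pd couple is the cathode and Fe³⁺/Fe²⁺ is the anode.
E°cell = +0.930 − (+0.771) = +0.159 V; balancing electrons gives n = 2.
ΔG° = −nFE°cell = −(2)(96485)(+0.159) J/mol = −30.7 kJ/mol.

−30.7 kJ/mol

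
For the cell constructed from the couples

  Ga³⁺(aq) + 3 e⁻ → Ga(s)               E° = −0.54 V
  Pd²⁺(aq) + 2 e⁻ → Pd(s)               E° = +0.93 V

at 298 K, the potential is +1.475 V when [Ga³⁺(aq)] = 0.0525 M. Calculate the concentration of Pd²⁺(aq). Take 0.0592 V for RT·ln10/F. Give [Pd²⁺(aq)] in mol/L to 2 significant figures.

0.21 M

Pd²⁺/Pd is the cathode (higher E°); E°cell = +0.93 − (−0.54) = +1.47 V with n = 6.
Since E = E° − (0.0592/n)·log Q, log Q = n(E° − E)/0.0592 = −0.507.
For 3 Pd²⁺(aq) + 2 Ga(s) → 3 Pd(s) + 2 Ga³⁺(aq), the reaction quotient is Q = [Ga³⁺(aq)]^2 / [Pd²⁺(aq)]^3.
Solving for the unknown gives log [Pd²⁺(aq)] = −0.684, so [Pd²⁺(aq)] ≈ 0.21 M.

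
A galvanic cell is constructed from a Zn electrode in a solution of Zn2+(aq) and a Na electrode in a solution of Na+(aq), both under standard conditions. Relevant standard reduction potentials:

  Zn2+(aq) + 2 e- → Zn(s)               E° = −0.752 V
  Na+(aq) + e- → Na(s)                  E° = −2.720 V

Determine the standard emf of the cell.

Of the two couples in this cell, the one with the more positive reduction potential is reduced at the cathode: here that is Zn²⁺/Zn (−0.752 V); Na⁺/Na (−2.720 V) is the anode.
E°cell = E°(cathode) − E°(anode) = −0.752 − (−2.720) = +1.968 V.

+1.968 V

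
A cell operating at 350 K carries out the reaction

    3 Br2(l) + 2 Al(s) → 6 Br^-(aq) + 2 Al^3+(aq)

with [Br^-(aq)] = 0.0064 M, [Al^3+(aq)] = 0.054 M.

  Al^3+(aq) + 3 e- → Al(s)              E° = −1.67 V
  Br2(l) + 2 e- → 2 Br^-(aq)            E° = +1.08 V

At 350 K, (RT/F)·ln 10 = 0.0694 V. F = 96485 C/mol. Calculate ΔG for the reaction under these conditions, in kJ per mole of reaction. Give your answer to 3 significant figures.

E°cell = +1.08 − (−1.67) = +2.75 V; the balanced reaction transfers n = 6 electrons.
Here Q = [Br^-(aq)]^6·[Al^3+(aq)]^2 = 2×10^−16 (log Q = −15.698), giving E = +2.75 − (0.0694/6)·(−15.698) = +2.9316 V.
ΔG = −nFE = −(6)(96485)(+2.9316) J/mol = −1700 kJ/mol.

−1700 kJ/mol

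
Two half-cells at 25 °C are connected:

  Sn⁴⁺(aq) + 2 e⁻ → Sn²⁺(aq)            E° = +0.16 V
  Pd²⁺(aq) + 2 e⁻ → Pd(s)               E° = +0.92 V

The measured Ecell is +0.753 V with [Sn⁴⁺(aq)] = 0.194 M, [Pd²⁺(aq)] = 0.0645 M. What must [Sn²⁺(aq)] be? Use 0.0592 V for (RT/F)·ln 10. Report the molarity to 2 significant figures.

With Pd²⁺/Pd at the cathode and Sn⁴⁺/Sn²⁺ at the anode, E°cell = +0.92 − (+0.16) = +0.76 V (n = 2).
Rearranging E = E° − (0.0592/n)·log Q gives log Q = 2(+0.76 − (+0.753))/0.0592 = 0.236.
The balanced reaction is Pd²⁺(aq) + Sn²⁺(aq) → Pd(s) + Sn⁴⁺(aq), so Q = [Sn⁴⁺(aq)] / ([Pd²⁺(aq)]·[Sn²⁺(aq)]).
Solving for the unknown gives log [Sn²⁺(aq)] = 0.242, so [Sn²⁺(aq)] ≈ 1.7 M.

1.7 M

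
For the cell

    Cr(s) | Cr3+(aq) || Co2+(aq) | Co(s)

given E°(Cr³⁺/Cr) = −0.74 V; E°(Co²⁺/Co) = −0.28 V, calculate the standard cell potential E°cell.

By convention the left-hand electrode in cell notation is the anode (oxidation) and the right-hand electrode is the cathode (reduction).
E°cell = E°(right) − E°(left) = −0.28 − (−0.74) = +0.46 V.

+0.46 V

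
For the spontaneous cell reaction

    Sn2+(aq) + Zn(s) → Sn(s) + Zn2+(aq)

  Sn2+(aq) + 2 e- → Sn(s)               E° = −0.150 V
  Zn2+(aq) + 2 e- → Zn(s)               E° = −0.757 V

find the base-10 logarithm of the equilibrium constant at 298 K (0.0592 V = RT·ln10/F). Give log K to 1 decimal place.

The Sn²⁺/Sn couple is reduced (cathode); E°cell = −0.150 − (−0.757) = +0.607 V with n = 2.
At equilibrium E = 0, so log K = nE°cell / 0.0592 = (2)(+0.607) / 0.0592 = 20.5.

log K = 20.5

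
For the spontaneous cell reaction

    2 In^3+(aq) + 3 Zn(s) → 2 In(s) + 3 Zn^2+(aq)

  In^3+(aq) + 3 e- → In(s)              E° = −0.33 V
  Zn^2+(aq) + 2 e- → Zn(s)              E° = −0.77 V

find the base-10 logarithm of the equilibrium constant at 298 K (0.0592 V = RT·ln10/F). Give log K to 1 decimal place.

The In³⁺/In couple is reduced (cathode); E°cell = −0.33 − (−0.77) = +0.44 V with n = 6.
At equilibrium E = 0, so log K = nE°cell / 0.0592 = (6)(+0.44) / 0.0592 = 44.6.

log K = 44.6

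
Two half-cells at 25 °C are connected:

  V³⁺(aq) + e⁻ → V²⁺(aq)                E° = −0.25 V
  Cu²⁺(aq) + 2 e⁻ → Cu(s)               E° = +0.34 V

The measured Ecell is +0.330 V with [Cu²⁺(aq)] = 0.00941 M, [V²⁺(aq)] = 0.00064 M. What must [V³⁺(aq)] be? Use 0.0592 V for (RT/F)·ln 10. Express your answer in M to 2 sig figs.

The Cu²⁺/Cu couple has the larger reduction potential, so it is the cathode: E°cell = +0.34 − (−0.25) = +0.59 V and n = 2.
Rearranging E = E° − (0.0592/n)·log Q gives log Q = 2(+0.59 − (+0.330))/0.0592 = 8.784.
The balanced reaction is Cu²⁺(aq) + 2 V²⁺(aq) → Cu(s) + 2 V³⁺(aq), so Q = [V³⁺(aq)]^2 / ([Cu²⁺(aq)]·[V²⁺(aq)]^2).
Substituting the known concentrations and solving, log [V³⁺(aq)] = 0.185 and [V³⁺(aq)] = 1.5 M.

1.5 M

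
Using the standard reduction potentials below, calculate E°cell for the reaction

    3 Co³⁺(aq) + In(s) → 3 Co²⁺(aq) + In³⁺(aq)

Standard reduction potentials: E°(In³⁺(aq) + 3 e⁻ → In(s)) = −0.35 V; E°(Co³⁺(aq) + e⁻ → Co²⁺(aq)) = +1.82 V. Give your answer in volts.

+2.17 V

Co³⁺(aq) gains electrons, so the Co³⁺/Co²⁺ couple is the cathode; the In³⁺/In couple is the anode.
E°cell = E°(cathode) − E°(anode) = +1.82 − (−0.35) = +2.17 V.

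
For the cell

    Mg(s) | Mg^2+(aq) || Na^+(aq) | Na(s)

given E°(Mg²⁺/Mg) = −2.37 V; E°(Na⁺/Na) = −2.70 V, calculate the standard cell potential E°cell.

By convention the left-hand electrode in cell notation is the anode (oxidation) and the right-hand electrode is the cathode (reduction).
E°cell = E°(right) − E°(left) = −2.70 − (−2.37) = −0.33 V.
The negative sign shows that, as written, the cell would require an external voltage to drive the reaction.

−0.33 V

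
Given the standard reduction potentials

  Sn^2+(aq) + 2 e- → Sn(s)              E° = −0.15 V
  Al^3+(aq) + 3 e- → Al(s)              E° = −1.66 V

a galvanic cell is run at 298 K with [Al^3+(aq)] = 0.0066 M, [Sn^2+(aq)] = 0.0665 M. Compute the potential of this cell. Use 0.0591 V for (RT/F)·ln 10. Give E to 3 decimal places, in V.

+1.518 V

Since E°(Sn²⁺/Sn) > E°(Al³⁺/Al), Sn²⁺/Sn serves as the cathode.
The standard potential is −0.15 − (−1.66) = +1.51 V and the balanced reaction transfers n = 6 electrons.
The balanced reaction is 3 Sn^2+(aq) + 2 Al(s) → 3 Sn(s) + 2 Al^3+(aq), so Q = [Al^3+(aq)]^2 / [Sn^2+(aq)]^3 = 0.148 and log Q = −0.829.
E = E° − (0.0591/n)·log Q = +1.51 − (0.0591/6)(−0.829) = +1.518 V.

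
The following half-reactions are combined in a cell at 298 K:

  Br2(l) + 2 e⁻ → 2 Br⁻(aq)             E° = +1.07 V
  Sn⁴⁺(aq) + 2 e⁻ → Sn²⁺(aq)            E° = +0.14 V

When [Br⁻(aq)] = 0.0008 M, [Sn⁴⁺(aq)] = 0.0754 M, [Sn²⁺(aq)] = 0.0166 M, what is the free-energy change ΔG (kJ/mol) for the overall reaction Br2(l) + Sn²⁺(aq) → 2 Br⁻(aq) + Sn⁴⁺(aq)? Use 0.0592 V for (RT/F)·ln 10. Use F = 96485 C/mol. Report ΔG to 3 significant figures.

The standard cell potential is +1.07 − (+0.14) = +0.93 V, with n = 2 electrons in the balanced equation.
Q = ([Br⁻(aq)]^2·[Sn⁴⁺(aq)]) / [Sn²⁺(aq)] = 2.91×10^−6, so log Q = −5.537 and E = +0.93 − (0.0592/2)(−5.537) = +1.0939 V.
Then ΔG = −nFE = −2 × 96485 × +1.0939 J/mol = −211 kJ/mol.

−211 kJ/mol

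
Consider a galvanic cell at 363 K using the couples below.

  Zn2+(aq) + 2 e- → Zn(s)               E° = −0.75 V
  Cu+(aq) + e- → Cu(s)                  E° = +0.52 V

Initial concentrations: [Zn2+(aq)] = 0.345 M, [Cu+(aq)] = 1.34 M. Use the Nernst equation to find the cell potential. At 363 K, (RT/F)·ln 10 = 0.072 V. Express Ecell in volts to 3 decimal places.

+1.296 V

Since E°(Cu⁺/Cu) > E°(Zn²⁺/Zn), Cu⁺/Cu serves as the cathode.
The standard potential is +0.52 − (−0.75) = +1.27 V and the balanced reaction transfers n = 2 electrons.
Balancing gives 2 Cu+(aq) + Zn(s) → 2 Cu(s) + Zn2+(aq); hence Q = [Zn2+(aq)] / [Cu+(aq)]^2 = 0.192 (log Q = −0.716).
Applying E = E° − (RT ln10/nF)·log Q gives +1.27 − (0.072/2)(−0.716) = +1.296 V.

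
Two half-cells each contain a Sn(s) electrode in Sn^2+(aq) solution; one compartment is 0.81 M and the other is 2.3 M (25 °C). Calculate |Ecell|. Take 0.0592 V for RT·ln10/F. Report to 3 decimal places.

0.013 V

For a concentration cell E°cell = 0, since both electrodes use the same couple.
The compartment with the higher Sn^2+(aq) concentration (2.3 M) acts as the cathode; ions are reduced there and produced at the dilute (0.81 M) anode.
With n = 2, Ecell = −(0.0592/2)·log([dilute]/[conc]) = −(0.0592/2)·log(0.81/2.3) = +0.013 V.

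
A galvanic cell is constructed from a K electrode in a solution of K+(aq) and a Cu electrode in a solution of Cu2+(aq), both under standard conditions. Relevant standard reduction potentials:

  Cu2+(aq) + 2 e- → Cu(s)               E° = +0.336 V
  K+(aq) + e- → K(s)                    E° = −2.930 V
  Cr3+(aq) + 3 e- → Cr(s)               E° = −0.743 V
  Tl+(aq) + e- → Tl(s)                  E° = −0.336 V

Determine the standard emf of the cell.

The Cu²⁺/Cu couple has the higher E°, so Cu ion is reduced (cathode) and K is oxidized (anode).
E°cell = E°(cathode) − E°(anode) = +0.336 − (−2.930) = +3.266 V.

+3.266 V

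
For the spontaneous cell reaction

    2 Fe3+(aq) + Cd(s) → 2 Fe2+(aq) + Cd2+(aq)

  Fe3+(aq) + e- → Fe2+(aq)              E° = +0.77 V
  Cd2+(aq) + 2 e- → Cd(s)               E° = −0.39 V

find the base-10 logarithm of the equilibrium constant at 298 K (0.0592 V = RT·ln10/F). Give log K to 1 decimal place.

log K = 39.2

The Fe³⁺/Fe²⁺ couple is reduced (cathode); E°cell = +0.77 − (−0.39) = +1.16 V with n = 2.
At equilibrium E = 0, so log K = nE°cell / 0.0592 = (2)(+1.16) / 0.0592 = 39.2.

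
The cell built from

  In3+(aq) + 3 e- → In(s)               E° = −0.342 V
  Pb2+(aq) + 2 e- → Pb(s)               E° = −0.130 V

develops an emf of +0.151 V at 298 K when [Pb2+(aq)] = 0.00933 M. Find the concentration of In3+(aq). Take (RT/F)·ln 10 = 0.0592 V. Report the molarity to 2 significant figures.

1.1 M

The Pb²⁺/Pb couple has the larger reduction potential, so it is the cathode: E°cell = −0.130 − (−0.342) = +0.212 V and n = 6.
From the Nernst equation, log Q = n(E° − E)/0.0592 = 6·(+0.212 − (+0.151))/0.0592 = 6.182.
The balanced reaction is 3 Pb2+(aq) + 2 In(s) → 3 Pb(s) + 2 In3+(aq), so Q = [In3+(aq)]^2 / [Pb2+(aq)]^3.
Isolating [In3+(aq)] in Q = 10^{6.182} yields log [In3+(aq)] = 0.046, i.e. 1.1 M.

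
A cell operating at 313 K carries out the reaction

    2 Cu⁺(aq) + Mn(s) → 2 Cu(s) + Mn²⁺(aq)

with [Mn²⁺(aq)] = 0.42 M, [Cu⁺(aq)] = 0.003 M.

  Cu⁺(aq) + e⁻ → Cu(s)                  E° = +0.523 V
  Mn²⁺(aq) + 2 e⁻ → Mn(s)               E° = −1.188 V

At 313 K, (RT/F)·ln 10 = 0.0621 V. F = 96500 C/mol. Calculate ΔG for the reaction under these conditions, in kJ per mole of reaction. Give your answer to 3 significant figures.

With Cu⁺/Cu reduced at the cathode, E°cell = +0.523 − (−1.188) = +1.711 V and n = 2.
The reaction quotient is [Mn²⁺(aq)] / [Cu⁺(aq)]^2 = 4.67×10^4; by Nernst, E = +1.711 − (0.0621/2)(4.669) = +1.5660 V.
Then ΔG = −nFE = −2 × 96500 × +1.5660 J/mol = −302 kJ/mol.

−302 kJ/mol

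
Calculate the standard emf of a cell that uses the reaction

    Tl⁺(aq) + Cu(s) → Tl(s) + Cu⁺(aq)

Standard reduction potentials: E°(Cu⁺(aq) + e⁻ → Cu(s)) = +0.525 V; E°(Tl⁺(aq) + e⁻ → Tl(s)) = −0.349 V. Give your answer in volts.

In the reaction as written, Tl⁺(aq) is reduced (cathode) and Cu⁺(aq) is produced by oxidation at the anode.
E°cell = E°(cathode) − E°(anode) = −0.349 − (+0.525) = −0.874 V.

−0.874 V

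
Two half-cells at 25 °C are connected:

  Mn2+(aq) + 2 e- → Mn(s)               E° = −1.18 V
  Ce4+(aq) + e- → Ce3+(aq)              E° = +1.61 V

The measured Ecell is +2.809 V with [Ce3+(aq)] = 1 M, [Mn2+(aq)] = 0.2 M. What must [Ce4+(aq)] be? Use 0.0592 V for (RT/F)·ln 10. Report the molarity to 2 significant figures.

0.94 M

With Ce⁴⁺/Ce³⁺ at the cathode and Mn²⁺/Mn at the anode, E°cell = +1.61 − (−1.18) = +2.79 V (n = 2).
Since E = E° − (0.0592/n)·log Q, log Q = n(E° − E)/0.0592 = −0.642.
For 2 Ce4+(aq) + Mn(s) → 2 Ce3+(aq) + Mn2+(aq), the reaction quotient is Q = ([Ce3+(aq)]^2·[Mn2+(aq)]) / [Ce4+(aq)]^2.
Substituting the known concentrations and solving, log [Ce4+(aq)] = −0.028 and [Ce4+(aq)] = 0.94 M.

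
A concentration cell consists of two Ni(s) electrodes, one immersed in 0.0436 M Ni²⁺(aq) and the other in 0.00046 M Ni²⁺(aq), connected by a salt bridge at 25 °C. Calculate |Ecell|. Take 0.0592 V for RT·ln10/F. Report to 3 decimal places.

For a concentration cell E°cell = 0, since both electrodes use the same couple.
The compartment with the higher Ni²⁺(aq) concentration (0.0436 M) acts as the cathode; ions are reduced there and produced at the dilute (0.00046 M) anode.
With n = 2, Ecell = −(0.0592/2)·log([dilute]/[conc]) = −(0.0592/2)·log(0.00046/0.0436) = +0.059 V.

0.059 V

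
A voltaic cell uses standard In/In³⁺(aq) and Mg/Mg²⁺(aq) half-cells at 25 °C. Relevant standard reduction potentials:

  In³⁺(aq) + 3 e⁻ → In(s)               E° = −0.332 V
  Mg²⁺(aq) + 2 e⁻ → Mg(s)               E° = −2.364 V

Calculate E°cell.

+2.032 V

Of the two couples in this cell, the one with the more positive reduction potential is reduced at the cathode: here that is In³⁺/In (−0.332 V); Mg²⁺/Mg (−2.364 V) is the anode.
E°cell = E°(cathode) − E°(anode) = −0.332 − (−2.364) = +2.032 V.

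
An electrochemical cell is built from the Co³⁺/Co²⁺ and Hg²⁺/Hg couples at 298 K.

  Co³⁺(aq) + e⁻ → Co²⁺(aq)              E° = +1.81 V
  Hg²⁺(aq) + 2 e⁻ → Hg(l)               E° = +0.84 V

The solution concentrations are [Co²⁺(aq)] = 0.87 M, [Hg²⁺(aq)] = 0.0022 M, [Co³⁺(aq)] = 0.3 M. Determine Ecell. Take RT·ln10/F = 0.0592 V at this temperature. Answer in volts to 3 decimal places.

Since E°(Co³⁺/Co²⁺) > E°(Hg²⁺/Hg), Co³⁺/Co²⁺ serves as the cathode.
E°cell = +1.81 − (+0.84) = +0.97 V, with n = 2 electrons transferred.
For the overall reaction 2 Co³⁺(aq) + Hg(l) → 2 Co²⁺(aq) + Hg²⁺(aq), Q = ([Co²⁺(aq)]^2·[Hg²⁺(aq)]) / [Co³⁺(aq)]^2 = 0.0185, giving log Q = −1.733.
E = E° − (0.0592/n)·log Q = +0.97 − (0.0592/2)(−1.733) = +1.021 V.

+1.021 V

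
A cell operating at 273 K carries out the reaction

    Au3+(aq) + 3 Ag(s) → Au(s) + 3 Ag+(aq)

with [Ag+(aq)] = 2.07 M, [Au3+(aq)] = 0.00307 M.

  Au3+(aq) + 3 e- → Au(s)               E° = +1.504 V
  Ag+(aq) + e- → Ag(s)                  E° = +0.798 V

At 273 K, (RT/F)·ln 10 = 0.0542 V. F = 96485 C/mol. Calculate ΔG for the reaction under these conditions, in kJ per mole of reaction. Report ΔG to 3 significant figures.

The standard cell potential is +1.504 − (+0.798) = +0.706 V, with n = 3 electrons in the balanced equation.
Q = [Ag+(aq)]^3 / [Au3+(aq)] = 2.89×10^3, so log Q = 3.461 and E = +0.706 − (0.0542/3)(3.461) = +0.6435 V.
Then ΔG = −nFE = −3 × 96485 × +0.6435 J/mol = −186 kJ/mol.

−186 kJ/mol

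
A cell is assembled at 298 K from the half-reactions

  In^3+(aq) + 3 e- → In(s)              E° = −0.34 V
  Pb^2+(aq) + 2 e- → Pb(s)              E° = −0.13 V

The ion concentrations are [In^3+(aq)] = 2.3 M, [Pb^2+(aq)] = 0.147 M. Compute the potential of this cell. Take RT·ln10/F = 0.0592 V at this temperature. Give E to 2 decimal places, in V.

+0.18 V

The Pb²⁺/Pb couple has the more positive E°, so it is the cathode; In³⁺/In is the anode.
E°cell = −0.13 − (−0.34) = +0.21 V, with n = 6 electrons transferred.
For the overall reaction 3 Pb^2+(aq) + 2 In(s) → 3 Pb(s) + 2 In^3+(aq), Q = [In^3+(aq)]^2 / [Pb^2+(aq)]^3 = 1.67×10^3, giving log Q = 3.222.
Applying E = E° − (RT ln10/nF)·log Q gives +0.21 − (0.0592/6)(3.222) = +0.18 V.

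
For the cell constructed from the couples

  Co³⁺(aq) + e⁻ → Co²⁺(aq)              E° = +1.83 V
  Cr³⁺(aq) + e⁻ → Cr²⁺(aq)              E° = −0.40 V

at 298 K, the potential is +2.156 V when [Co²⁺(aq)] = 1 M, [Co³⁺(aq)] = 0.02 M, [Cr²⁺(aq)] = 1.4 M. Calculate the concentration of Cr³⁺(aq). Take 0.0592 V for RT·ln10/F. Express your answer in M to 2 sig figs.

0.50 M

With Co³⁺/Co²⁺ at the cathode and Cr³⁺/Cr²⁺ at the anode, E°cell = +1.83 − (−0.40) = +2.23 V (n = 1).
From the Nernst equation, log Q = n(E° − E)/0.0592 = 1·(+2.23 − (+2.156))/0.0592 = 1.250.
The balanced reaction is Co³⁺(aq) + Cr²⁺(aq) → Co²⁺(aq) + Cr³⁺(aq), so Q = ([Co²⁺(aq)]·[Cr³⁺(aq)]) / ([Co³⁺(aq)]·[Cr²⁺(aq)]).
Isolating [Cr³⁺(aq)] in Q = 10^{1.250} yields log [Cr³⁺(aq)] = −0.303, i.e. 0.50 M.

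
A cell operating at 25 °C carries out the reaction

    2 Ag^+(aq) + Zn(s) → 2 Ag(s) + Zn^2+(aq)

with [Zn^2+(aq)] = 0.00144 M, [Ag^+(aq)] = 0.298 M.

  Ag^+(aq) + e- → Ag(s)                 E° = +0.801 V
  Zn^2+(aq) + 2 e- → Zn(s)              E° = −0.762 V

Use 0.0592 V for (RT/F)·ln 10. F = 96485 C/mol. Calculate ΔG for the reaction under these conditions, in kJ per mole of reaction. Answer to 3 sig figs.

−312 kJ/mol

E°cell = +0.801 − (−0.762) = +1.563 V; the balanced reaction transfers n = 2 electrons.
Q = [Zn^2+(aq)] / [Ag^+(aq)]^2 = 0.0162, so log Q = −1.790 and E = +1.563 − (0.0592/2)(−1.790) = +1.6160 V.
ΔG = −nFE = −(2)(96485)(+1.6160) J/mol = −312 kJ/mol.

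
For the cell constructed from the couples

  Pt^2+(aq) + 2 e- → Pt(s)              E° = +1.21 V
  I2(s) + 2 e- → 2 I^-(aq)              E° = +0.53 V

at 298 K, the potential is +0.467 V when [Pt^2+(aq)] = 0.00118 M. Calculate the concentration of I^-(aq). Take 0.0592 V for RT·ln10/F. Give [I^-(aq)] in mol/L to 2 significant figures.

The Pt²⁺/Pt couple has the larger reduction potential, so it is the cathode: E°cell = +1.21 − (+0.53) = +0.68 V and n = 2.
From the Nernst equation, log Q = n(E° − E)/0.0592 = 2·(+0.68 − (+0.467))/0.0592 = 7.196.
For Pt^2+(aq) + 2 I^-(aq) → Pt(s) + I2(s), the reaction quotient is Q = 1 / ([Pt^2+(aq)]·[I^-(aq)]^2).
Substituting the known concentrations and solving, log [I^-(aq)] = −2.134 and [I^-(aq)] = 0.0073 M.

0.0073 M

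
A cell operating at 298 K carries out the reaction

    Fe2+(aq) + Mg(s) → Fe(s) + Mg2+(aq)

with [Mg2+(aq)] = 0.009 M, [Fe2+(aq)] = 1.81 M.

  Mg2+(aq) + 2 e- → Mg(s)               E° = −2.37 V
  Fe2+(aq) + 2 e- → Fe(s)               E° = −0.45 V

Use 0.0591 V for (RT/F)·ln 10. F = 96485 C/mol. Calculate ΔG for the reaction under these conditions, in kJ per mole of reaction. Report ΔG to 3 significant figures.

−384 kJ/mol

E°cell = −0.45 − (−2.37) = +1.92 V; the balanced reaction transfers n = 2 electrons.
Here Q = [Mg2+(aq)] / [Fe2+(aq)] = 0.00497 (log Q = −2.303), giving E = +1.92 − (0.0591/2)·(−2.303) = +1.9881 V.
Then ΔG = −nFE = −2 × 96485 × +1.9881 J/mol = −384 kJ/mol.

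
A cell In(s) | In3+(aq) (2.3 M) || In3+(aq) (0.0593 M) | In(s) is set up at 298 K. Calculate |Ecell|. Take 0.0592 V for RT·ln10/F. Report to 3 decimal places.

0.031 V

For a concentration cell E°cell = 0, since both electrodes use the same couple.
The compartment with the higher In3+(aq) concentration (2.3 M) acts as the cathode; ions are reduced there and produced at the dilute (0.0593 M) anode.
With n = 3, Ecell = −(0.0592/3)·log([dilute]/[conc]) = −(0.0592/3)·log(0.0593/2.3) = +0.031 V.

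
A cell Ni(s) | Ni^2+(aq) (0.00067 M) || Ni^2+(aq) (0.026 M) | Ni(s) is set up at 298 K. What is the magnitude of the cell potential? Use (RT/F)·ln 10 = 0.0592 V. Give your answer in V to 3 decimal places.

For a concentration cell E°cell = 0, since both electrodes use the same couple.
The compartment with the higher Ni^2+(aq) concentration (0.026 M) acts as the cathode; ions are reduced there and produced at the dilute (0.00067 M) anode.
With n = 2, Ecell = −(0.0592/2)·log([dilute]/[conc]) = −(0.0592/2)·log(0.00067/0.026) = +0.047 V.

0.047 V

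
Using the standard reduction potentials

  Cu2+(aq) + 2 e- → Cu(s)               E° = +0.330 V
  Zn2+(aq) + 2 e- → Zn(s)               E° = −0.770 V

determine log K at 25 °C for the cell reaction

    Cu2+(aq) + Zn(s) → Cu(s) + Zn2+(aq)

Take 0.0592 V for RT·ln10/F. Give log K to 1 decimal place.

log K = 37.2

The Cu²⁺/Cu couple is reduced (cathode); E°cell = +0.330 − (−0.770) = +1.100 V with n = 2.
At equilibrium E = 0, so log K = nE°cell / 0.0592 = (2)(+1.100) / 0.0592 = 37.2.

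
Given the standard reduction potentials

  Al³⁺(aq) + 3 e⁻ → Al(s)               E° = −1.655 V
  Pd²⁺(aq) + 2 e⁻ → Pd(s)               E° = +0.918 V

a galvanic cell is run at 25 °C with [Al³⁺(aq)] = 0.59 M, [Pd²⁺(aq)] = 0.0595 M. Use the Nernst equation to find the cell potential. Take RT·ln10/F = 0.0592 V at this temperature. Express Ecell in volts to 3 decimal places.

+2.541 V

Pd²⁺/Pd is reduced (cathode, E° = +0.918 V) and Al³⁺/Al is oxidized (anode).
The standard potential is +0.918 − (−1.655) = +2.573 V and the balanced reaction transfers n = 6 electrons.
For the overall reaction 3 Pd²⁺(aq) + 2 Al(s) → 3 Pd(s) + 2 Al³⁺(aq), Q = [Al³⁺(aq)]^2 / [Pd²⁺(aq)]^3 = 1.65×10^3, giving log Q = 3.218.
Applying E = E° − (RT ln10/nF)·log Q gives +2.573 − (0.0592/6)(3.218) = +2.541 V.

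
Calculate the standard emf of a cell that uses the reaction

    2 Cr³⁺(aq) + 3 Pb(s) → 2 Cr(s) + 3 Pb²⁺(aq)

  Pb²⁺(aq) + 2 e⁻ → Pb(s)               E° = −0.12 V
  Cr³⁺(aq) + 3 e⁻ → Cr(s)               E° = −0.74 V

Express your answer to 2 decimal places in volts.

Cr³⁺(aq) gains electrons, so the Cr³⁺/Cr couple is the cathode; the Pb²⁺/Pb couple is the anode.
E°cell = E°(cathode) − E°(anode) = −0.74 − (−0.12) = −0.62 V.
The negative E°cell means the reaction is non-spontaneous in the direction written.

−0.62 V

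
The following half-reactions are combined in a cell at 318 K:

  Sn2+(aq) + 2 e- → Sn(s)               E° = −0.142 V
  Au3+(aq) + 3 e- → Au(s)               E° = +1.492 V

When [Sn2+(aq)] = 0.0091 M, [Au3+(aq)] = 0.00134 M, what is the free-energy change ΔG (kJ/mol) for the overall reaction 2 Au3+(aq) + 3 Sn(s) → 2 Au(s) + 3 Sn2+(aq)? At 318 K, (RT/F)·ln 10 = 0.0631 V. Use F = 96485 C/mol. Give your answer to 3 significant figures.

With Au³⁺/Au reduced at the cathode, E°cell = +1.492 − (−0.142) = +1.634 V and n = 6.
The reaction quotient is [Sn2+(aq)]^3 / [Au3+(aq)]^2 = 0.42; by Nernst, E = +1.634 − (0.0631/6)(−0.377) = +1.6380 V.
Finally ΔG = −nFE = −(6)(96485 C/mol)(+1.6380 V) = −948 kJ/mol.

−948 kJ/mol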